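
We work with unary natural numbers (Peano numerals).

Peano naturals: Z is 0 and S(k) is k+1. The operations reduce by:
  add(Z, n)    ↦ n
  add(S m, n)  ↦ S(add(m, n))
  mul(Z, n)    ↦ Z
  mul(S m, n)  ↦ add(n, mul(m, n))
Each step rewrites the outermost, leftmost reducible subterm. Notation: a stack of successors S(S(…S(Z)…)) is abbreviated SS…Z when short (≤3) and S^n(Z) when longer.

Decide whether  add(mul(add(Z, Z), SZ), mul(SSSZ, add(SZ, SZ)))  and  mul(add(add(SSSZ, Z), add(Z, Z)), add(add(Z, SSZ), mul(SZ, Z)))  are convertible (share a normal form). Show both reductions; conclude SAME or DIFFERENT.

Term A:
  start: add(mul(add(Z, Z), SZ), mul(SSSZ, add(SZ, SZ)))
  [1] add(mul(Z, SZ), mul(SSSZ, add(SZ, SZ)))
  [2] add(Z, mul(SSSZ, add(SZ, SZ)))
  [3] mul(SSSZ, add(SZ, SZ))
  [4] add(add(SZ, SZ), mul(SSZ, add(SZ, SZ)))
  [5] add(S(add(Z, SZ)), mul(SSZ, add(SZ, SZ)))
  [6] S(add(add(Z, SZ), mul(SSZ, add(SZ, SZ))))
  [7] S(add(SZ, mul(SSZ, add(SZ, SZ))))
  [8] S(S(add(Z, mul(SSZ, add(SZ, SZ)))))
  [9] S(S(mul(SSZ, add(SZ, SZ))))
  [10] S(S(add(add(SZ, SZ), mul(SZ, add(SZ, SZ)))))
  [11] S(S(add(S(add(Z, SZ)), mul(SZ, add(SZ, SZ)))))
  [12] S(S(S(add(add(Z, SZ), mul(SZ, add(SZ, SZ))))))
  [13] S(S(S(add(SZ, mul(SZ, add(SZ, SZ))))))
  [14] S(S(S(S(add(Z, mul(SZ, add(SZ, SZ)))))))
  [15] S(S(S(S(mul(SZ, add(SZ, SZ))))))
  [16] S(S(S(S(add(add(SZ, SZ), mul(Z, add(SZ, SZ)))))))
  [17] S(S(S(S(add(S(add(Z, SZ)), mul(Z, add(SZ, SZ)))))))
  [18] S(S(S(S(S(add(add(Z, SZ), mul(Z, add(SZ, SZ))))))))
  [19] S(S(S(S(S(add(SZ, mul(Z, add(SZ, SZ))))))))
  [20] S(S(S(S(S(S(add(Z, mul(Z, add(SZ, SZ)))))))))
  [21] S(S(S(S(S(S(mul(Z, add(SZ, SZ))))))))
  [22] S^6(Z)

Term B:
  start: mul(add(add(SSSZ, Z), add(Z, Z)), add(add(Z, SSZ), mul(SZ, Z)))
  [1] mul(add(S(add(SSZ, Z)), add(Z, Z)), add(add(Z, SSZ), mul(SZ, Z)))
  [2] mul(S(add(add(SSZ, Z), add(Z, Z))), add(add(Z, SSZ), mul(SZ, Z)))
  [3] add(add(add(Z, SSZ), mul(SZ, Z)), mul(add(add(SSZ, Z), add(Z, Z)), add(add(Z, SSZ), mul(SZ, Z))))
  [4] add(add(SSZ, mul(SZ, Z)), mul(add(add(SSZ, Z), add(Z, Z)), add(add(Z, SSZ), mul(SZ, Z))))
  [5] add(S(add(SZ, mul(SZ, Z))), mul(add(add(SSZ, Z), add(Z, Z)), add(add(Z, SSZ), mul(SZ, Z))))
  [6] S(add(add(SZ, mul(SZ, Z)), mul(add(add(SSZ, Z), add(Z, Z)), add(add(Z, SSZ), mul(SZ, Z)))))
  [7] S(add(S(add(Z, mul(SZ, Z))), mul(add(add(SSZ, Z), add(Z, Z)), add(add(Z, SSZ), mul(SZ, Z)))))
  [8] S(S(add(add(Z, mul(SZ, Z)), mul(add(add(SSZ, Z), add(Z, Z)), add(add(Z, SSZ), mul(SZ, Z))))))
  [9] S(S(add(mul(SZ, Z), mul(add(add(SSZ, Z), add(Z, Z)), add(add(Z, SSZ), mul(SZ, Z))))))
  [10] S(S(add(add(Z, mul(Z, Z)), mul(add(add(SSZ, Z), add(Z, Z)), add(add(Z, SSZ), mul(SZ, Z))))))
  [11] S(S(add(mul(Z, Z), mul(add(add(SSZ, Z), add(Z, Z)), add(add(Z, SSZ), mul(SZ, Z))))))
  [12] S(S(add(Z, mul(add(add(SSZ, Z), add(Z, Z)), add(add(Z, SSZ), mul(SZ, Z))))))
  [13] S(S(mul(add(add(SSZ, Z), add(Z, Z)), add(add(Z, SSZ), mul(SZ, Z)))))
  [14] S(S(mul(add(S(add(SZ, Z)), add(Z, Z)), add(add(Z, SSZ), mul(SZ, Z)))))
  [15] S(S(mul(S(add(add(SZ, Z), add(Z, Z))), add(add(Z, SSZ), mul(SZ, Z)))))
  [16] S(S(add(add(add(Z, SSZ), mul(SZ, Z)), mul(add(add(SZ, Z), add(Z, Z)), add(add(Z, SSZ), mul(SZ, Z))))))
  [17] S(S(add(add(SSZ, mul(SZ, Z)), mul(add(add(SZ, Z), add(Z, Z)), add(add(Z, SSZ), mul(SZ, Z))))))
  [18] S(S(add(S(add(SZ, mul(SZ, Z))), mul(add(add(SZ, Z), add(Z, Z)), add(add(Z, SSZ), mul(SZ, Z))))))
  [19] S(S(S(add(add(SZ, mul(SZ, Z)), mul(add(add(SZ, Z), add(Z, Z)), add(add(Z, SSZ), mul(SZ, Z)))))))
  [20] S(S(S(add(S(add(Z, mul(SZ, Z))), mul(add(add(SZ, Z), add(Z, Z)), add(add(Z, SSZ), mul(SZ, Z)))))))
  [21] S(S(S(S(add(add(Z, mul(SZ, Z)), mul(add(add(SZ, Z), add(Z, Z)), add(add(Z, SSZ), mul(SZ, Z))))))))
  [22] S(S(S(S(add(mul(SZ, Z), mul(add(add(SZ, Z), add(Z, Z)), add(add(Z, SSZ), mul(SZ, Z))))))))
  [23] S(S(S(S(add(add(Z, mul(Z, Z)), mul(add(add(SZ, Z), add(Z, Z)), add(add(Z, SSZ), mul(SZ, Z))))))))
  [24] S(S(S(S(add(mul(Z, Z), mul(add(add(SZ, Z), add(Z, Z)), add(add(Z, SSZ), mul(SZ, Z))))))))
  [25] S(S(S(S(add(Z, mul(add(add(SZ, Z), add(Z, Z)), add(add(Z, SSZ), mul(SZ, Z))))))))
  [26] S(S(S(S(mul(add(add(SZ, Z), add(Z, Z)), add(add(Z, SSZ), mul(SZ, Z)))))))
  [27] S(S(S(S(mul(add(S(add(Z, Z)), add(Z, Z)), add(add(Z, SSZ), mul(SZ, Z)))))))
  [28] S(S(S(S(mul(S(add(add(Z, Z), add(Z, Z))), add(add(Z, SSZ), mul(SZ, Z)))))))
  [29] S(S(S(S(add(add(add(Z, SSZ), mul(SZ, Z)), mul(add(add(Z, Z), add(Z, Z)), add(add(Z, SSZ), mul(SZ, Z))))))))
  [30] S(S(S(S(add(add(SSZ, mul(SZ, Z)), mul(add(add(Z, Z), add(Z, Z)), add(add(Z, SSZ), mul(SZ, Z))))))))
  [31] S(S(S(S(add(S(add(SZ, mul(SZ, Z))), mul(add(add(Z, Z), add(Z, Z)), add(add(Z, SSZ), mul(SZ, Z))))))))
  [32] S(S(S(S(S(add(add(SZ, mul(SZ, Z)), mul(add(add(Z, Z), add(Z, Z)), add(add(Z, SSZ), mul(SZ, Z)))))))))
  [33] S(S(S(S(S(add(S(add(Z, mul(SZ, Z))), mul(add(add(Z, Z), add(Z, Z)), add(add(Z, SSZ), mul(SZ, Z)))))))))
  [34] S(S(S(S(S(S(add(add(Z, mul(SZ, Z)), mul(add(add(Z, Z), add(Z, Z)), add(add(Z, SSZ), mul(SZ, Z))))))))))
  [35] S(S(S(S(S(S(add(mul(SZ, Z), mul(add(add(Z, Z), add(Z, Z)), add(add(Z, SSZ), mul(SZ, Z))))))))))
  [36] S(S(S(S(S(S(add(add(Z, mul(Z, Z)), mul(add(add(Z, Z), add(Z, Z)), add(add(Z, SSZ), mul(SZ, Z))))))))))
  [37] S(S(S(S(S(S(add(mul(Z, Z), mul(add(add(Z, Z), add(Z, Z)), add(add(Z, SSZ), mul(SZ, Z))))))))))
  [38] S(S(S(S(S(S(add(Z, mul(add(add(Z, Z), add(Z, Z)), add(add(Z, SSZ), mul(SZ, Z))))))))))
  [39] S(S(S(S(S(S(mul(add(add(Z, Z), add(Z, Z)), add(add(Z, SSZ), mul(SZ, Z)))))))))
  [40] S(S(S(S(S(S(mul(add(Z, add(Z, Z)), add(add(Z, SSZ), mul(SZ, Z)))))))))
  [41] S(S(S(S(S(S(mul(add(Z, Z), add(add(Z, SSZ), mul(SZ, Z)))))))))
  [42] S(S(S(S(S(S(mul(Z, add(add(Z, SSZ), mul(SZ, Z)))))))))
  [43] S^6(Z)

Answer: SAME — A ⇓ S^6(Z), B ⇓ S^6(Z)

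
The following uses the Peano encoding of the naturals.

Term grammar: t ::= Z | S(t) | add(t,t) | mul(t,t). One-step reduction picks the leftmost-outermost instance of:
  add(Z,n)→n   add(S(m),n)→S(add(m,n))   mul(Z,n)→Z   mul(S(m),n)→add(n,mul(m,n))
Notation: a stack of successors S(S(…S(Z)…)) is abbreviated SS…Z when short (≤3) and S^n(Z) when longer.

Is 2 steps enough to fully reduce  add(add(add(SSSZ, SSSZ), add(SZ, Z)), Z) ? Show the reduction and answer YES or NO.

Answer: NO — after 2 steps the term is add(S(add(add(SSZ, SSSZ), add(SZ, Z))), Z), not yet normal

Working:
  start: add(add(add(SSSZ, SSSZ), add(SZ, Z)), Z)
  →1  add(add(S(add(SSZ, SSSZ)), add(SZ, Z)), Z)
  →2  add(S(add(add(SSZ, SSSZ), add(SZ, Z))), Z)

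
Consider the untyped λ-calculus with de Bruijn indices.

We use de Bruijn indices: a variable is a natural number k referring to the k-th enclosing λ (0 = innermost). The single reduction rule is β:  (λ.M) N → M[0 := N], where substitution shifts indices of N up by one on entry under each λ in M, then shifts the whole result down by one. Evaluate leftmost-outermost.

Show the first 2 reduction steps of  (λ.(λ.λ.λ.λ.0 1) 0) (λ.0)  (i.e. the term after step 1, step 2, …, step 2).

  start: (λ.(λ.λ.λ.λ.0 1) 0) (λ.0)
  →1  (λ.λ.λ.λ.0 1) (λ.0)
  →2  λ.λ.λ.0 1

Answer: after 2 steps: λ.λ.λ.0 1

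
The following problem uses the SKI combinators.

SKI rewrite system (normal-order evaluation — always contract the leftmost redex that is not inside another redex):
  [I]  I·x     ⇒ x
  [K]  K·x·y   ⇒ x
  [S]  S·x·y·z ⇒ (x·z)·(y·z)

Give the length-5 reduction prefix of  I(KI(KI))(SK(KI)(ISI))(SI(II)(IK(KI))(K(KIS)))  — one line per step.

Answer: after 5 steps: ISI(SI(II)(IK(KI))(K(KIS)))

Reduction:
  start: I(KI(KI))(SK(KI)(ISI))(SI(II)(IK(KI))(K(KIS)))
  →1  KI(KI)(SK(KI)(ISI))(SI(II)(IK(KI))(K(KIS)))
  →2  I(SK(KI)(ISI))(SI(II)(IK(KI))(K(KIS)))
  →3  SK(KI)(ISI)(SI(II)(IK(KI))(K(KIS)))
  →4  K(ISI)(KI(ISI))(SI(II)(IK(KI))(K(KIS)))
  →5  ISI(SI(II)(IK(KI))(K(KIS)))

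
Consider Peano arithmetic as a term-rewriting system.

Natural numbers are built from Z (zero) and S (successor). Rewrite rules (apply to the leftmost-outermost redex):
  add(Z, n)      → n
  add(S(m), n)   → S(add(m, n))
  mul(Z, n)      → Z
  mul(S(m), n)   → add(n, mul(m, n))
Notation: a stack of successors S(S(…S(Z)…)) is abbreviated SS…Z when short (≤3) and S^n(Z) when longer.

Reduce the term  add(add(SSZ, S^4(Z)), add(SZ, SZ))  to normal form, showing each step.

  start: add(add(SSZ, S^4(Z)), add(SZ, SZ))
  →1  add(S(add(SZ, S^4(Z))), add(SZ, SZ))
  →2  S(add(add(SZ, S^4(Z)), add(SZ, SZ)))
  →3  S(add(S(add(Z, S^4(Z))), add(SZ, SZ)))
  →4  S(S(add(add(Z, S^4(Z)), add(SZ, SZ))))
  →5  S(S(add(S^4(Z), add(SZ, SZ))))
  →6  S(S(S(add(SSSZ, add(SZ, SZ)))))
  →7  S(S(S(S(add(SSZ, add(SZ, SZ))))))
  →8  S(S(S(S(S(add(SZ, add(SZ, SZ)))))))
  →9  S(S(S(S(S(S(add(Z, add(SZ, SZ))))))))
  →10  S(S(S(S(S(S(add(SZ, SZ)))))))
  →11  S(S(S(S(S(S(S(add(Z, SZ))))))))
  →12  S^8(Z)

Answer: normal form = S^8(Z)  (in 12 steps)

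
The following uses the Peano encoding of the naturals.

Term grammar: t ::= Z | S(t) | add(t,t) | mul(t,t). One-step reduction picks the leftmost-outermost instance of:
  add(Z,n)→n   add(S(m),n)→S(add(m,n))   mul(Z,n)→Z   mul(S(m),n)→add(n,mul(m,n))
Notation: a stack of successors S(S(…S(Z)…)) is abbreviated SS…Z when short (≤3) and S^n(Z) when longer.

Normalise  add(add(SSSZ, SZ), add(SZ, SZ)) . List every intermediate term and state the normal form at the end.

Answer: normal form = S^6(Z)  (in 11 steps)

Reduction:
  start: add(add(SSSZ, SZ), add(SZ, SZ))
  →1  add(S(add(SSZ, SZ)), add(SZ, SZ))
  →2  S(add(add(SSZ, SZ), add(SZ, SZ)))
  →3  S(add(S(add(SZ, SZ)), add(SZ, SZ)))
  →4  S(S(add(add(SZ, SZ), add(SZ, SZ))))
  →5  S(S(add(S(add(Z, SZ)), add(SZ, SZ))))
  →6  S(S(S(add(add(Z, SZ), add(SZ, SZ)))))
  →7  S(S(S(add(SZ, add(SZ, SZ)))))
  →8  S(S(S(S(add(Z, add(SZ, SZ))))))
  →9  S(S(S(S(add(SZ, SZ)))))
  →10  S(S(S(S(S(add(Z, SZ))))))
  →11  S^6(Z)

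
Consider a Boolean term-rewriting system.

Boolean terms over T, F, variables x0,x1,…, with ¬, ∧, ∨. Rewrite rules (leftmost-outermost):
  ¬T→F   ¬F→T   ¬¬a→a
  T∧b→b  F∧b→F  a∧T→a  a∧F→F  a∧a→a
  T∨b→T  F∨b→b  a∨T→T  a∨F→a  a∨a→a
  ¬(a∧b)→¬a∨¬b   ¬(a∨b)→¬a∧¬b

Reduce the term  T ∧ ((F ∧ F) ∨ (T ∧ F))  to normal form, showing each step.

  start: T ∧ ((F ∧ F) ∨ (T ∧ F))
  →1  (F ∧ F) ∨ (T ∧ F)
  →2  F ∨ (T ∧ F)
  →3  T ∧ F
  →4  F

Answer: normal form = F  (in 4 steps)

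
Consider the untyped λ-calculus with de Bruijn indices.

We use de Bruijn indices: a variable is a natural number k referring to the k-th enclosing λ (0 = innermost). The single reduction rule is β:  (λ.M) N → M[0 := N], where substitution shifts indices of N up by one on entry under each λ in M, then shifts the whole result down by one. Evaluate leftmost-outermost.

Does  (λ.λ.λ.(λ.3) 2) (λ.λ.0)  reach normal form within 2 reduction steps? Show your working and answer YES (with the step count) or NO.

Answer: YES — reaches normal form λ.λ.λ.λ.0 in 2 ≤ 2 steps

Working:
  start: (λ.λ.λ.(λ.3) 2) (λ.λ.0)
  [1] λ.λ.(λ.λ.λ.0) (λ.λ.0)
  [2] λ.λ.λ.λ.0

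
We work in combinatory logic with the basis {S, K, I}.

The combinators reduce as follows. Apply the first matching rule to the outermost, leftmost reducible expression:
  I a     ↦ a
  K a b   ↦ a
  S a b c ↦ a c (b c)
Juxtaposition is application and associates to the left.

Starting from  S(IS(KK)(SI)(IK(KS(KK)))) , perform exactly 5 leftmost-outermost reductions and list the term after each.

  start: S(IS(KK)(SI)(IK(KS(KK))))
  step 1: S(S(KK)(SI)(IK(KS(KK))))
  step 2: S(KK(IK(KS(KK)))(SI(IK(KS(KK)))))
  step 3: S(K(SI(IK(KS(KK)))))
  step 4: S(K(SI(K(KS(KK)))))
  step 5: S(K(SI(KS)))

Answer: after 5 steps: S(K(SI(KS)))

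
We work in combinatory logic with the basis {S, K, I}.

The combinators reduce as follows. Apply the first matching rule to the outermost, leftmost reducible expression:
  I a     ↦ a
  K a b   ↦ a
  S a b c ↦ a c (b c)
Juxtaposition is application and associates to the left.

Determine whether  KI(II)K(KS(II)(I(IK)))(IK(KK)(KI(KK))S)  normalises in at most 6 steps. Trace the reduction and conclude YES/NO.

Answer: YES — reaches normal form SK in 6 ≤ 6 steps

Working:
  start: KI(II)K(KS(II)(I(IK)))(IK(KK)(KI(KK))S)
  →1  IK(KS(II)(I(IK)))(IK(KK)(KI(KK))S)
  →2  K(KS(II)(I(IK)))(IK(KK)(KI(KK))S)
  →3  KS(II)(I(IK))
  →4  S(I(IK))
  →5  S(IK)
  →6  SK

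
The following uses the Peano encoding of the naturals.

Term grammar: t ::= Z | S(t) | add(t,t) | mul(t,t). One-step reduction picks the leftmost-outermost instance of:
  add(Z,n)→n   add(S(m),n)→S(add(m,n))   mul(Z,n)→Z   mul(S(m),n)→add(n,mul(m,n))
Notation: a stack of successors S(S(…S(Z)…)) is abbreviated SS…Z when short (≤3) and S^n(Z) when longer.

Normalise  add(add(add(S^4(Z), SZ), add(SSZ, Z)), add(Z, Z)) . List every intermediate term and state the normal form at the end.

  start: add(add(add(S^4(Z), SZ), add(SSZ, Z)), add(Z, Z))
  [1] add(add(S(add(SSSZ, SZ)), add(SSZ, Z)), add(Z, Z))
  [2] add(S(add(add(SSSZ, SZ), add(SSZ, Z))), add(Z, Z))
  [3] S(add(add(add(SSSZ, SZ), add(SSZ, Z)), add(Z, Z)))
  [4] S(add(add(S(add(SSZ, SZ)), add(SSZ, Z)), add(Z, Z)))
  [5] S(add(S(add(add(SSZ, SZ), add(SSZ, Z))), add(Z, Z)))
  [6] S(S(add(add(add(SSZ, SZ), add(SSZ, Z)), add(Z, Z))))
  [7] S(S(add(add(S(add(SZ, SZ)), add(SSZ, Z)), add(Z, Z))))
  [8] S(S(add(S(add(add(SZ, SZ), add(SSZ, Z))), add(Z, Z))))
  [9] S(S(S(add(add(add(SZ, SZ), add(SSZ, Z)), add(Z, Z)))))
  [10] S(S(S(add(add(S(add(Z, SZ)), add(SSZ, Z)), add(Z, Z)))))
  [11] S(S(S(add(S(add(add(Z, SZ), add(SSZ, Z))), add(Z, Z)))))
  [12] S(S(S(S(add(add(add(Z, SZ), add(SSZ, Z)), add(Z, Z))))))
  [13] S(S(S(S(add(add(SZ, add(SSZ, Z)), add(Z, Z))))))
  [14] S(S(S(S(add(S(add(Z, add(SSZ, Z))), add(Z, Z))))))
  [15] S(S(S(S(S(add(add(Z, add(SSZ, Z)), add(Z, Z)))))))
  [16] S(S(S(S(S(add(add(SSZ, Z), add(Z, Z)))))))
  [17] S(S(S(S(S(add(S(add(SZ, Z)), add(Z, Z)))))))
  [18] S(S(S(S(S(S(add(add(SZ, Z), add(Z, Z))))))))
  [19] S(S(S(S(S(S(add(S(add(Z, Z)), add(Z, Z))))))))
  [20] S(S(S(S(S(S(S(add(add(Z, Z), add(Z, Z)))))))))
  [21] S(S(S(S(S(S(S(add(Z, add(Z, Z)))))))))
  [22] S(S(S(S(S(S(S(add(Z, Z))))))))
  [23] S^7(Z)

Answer: normal form = S^7(Z)  (in 23 steps)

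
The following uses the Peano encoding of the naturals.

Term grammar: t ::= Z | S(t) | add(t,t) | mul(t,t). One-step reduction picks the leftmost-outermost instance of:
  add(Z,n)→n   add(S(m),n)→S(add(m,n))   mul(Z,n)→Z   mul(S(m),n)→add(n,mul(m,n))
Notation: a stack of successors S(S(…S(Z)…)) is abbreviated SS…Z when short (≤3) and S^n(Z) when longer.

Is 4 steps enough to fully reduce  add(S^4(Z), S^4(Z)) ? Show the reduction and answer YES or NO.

Answer: NO — after 4 steps the term is S(S(S(S(add(Z, S^4(Z)))))), not yet normal

Derivation:
  start: add(S^4(Z), S^4(Z))
  [1] S(add(SSSZ, S^4(Z)))
  [2] S(S(add(SSZ, S^4(Z))))
  [3] S(S(S(add(SZ, S^4(Z)))))
  [4] S(S(S(S(add(Z, S^4(Z))))))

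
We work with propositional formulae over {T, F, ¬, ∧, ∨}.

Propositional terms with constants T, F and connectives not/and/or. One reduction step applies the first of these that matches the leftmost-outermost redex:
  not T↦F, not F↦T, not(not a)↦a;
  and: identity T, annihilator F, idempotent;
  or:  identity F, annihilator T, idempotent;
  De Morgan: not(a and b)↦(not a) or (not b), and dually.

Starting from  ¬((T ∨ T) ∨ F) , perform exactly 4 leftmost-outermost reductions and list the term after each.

Answer: after 4 steps: F ∧ ¬F

Reduction:
  start: ¬((T ∨ T) ∨ F)
  step 1: ¬(T ∨ T) ∧ ¬F
  step 2: (¬T ∧ ¬T) ∧ ¬F
  step 3: ¬T ∧ ¬F
  step 4: F ∧ ¬F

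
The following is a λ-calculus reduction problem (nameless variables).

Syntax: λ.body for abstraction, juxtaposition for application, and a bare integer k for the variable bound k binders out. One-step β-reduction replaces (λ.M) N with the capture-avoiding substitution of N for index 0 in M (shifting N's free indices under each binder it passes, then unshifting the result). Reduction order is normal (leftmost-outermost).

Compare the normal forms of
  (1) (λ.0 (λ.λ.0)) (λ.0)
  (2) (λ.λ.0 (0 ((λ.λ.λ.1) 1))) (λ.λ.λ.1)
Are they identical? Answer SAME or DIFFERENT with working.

Answer: DIFFERENT — A ⇓ λ.λ.0, B ⇓ λ.0 (0 (λ.λ.1))

Reduction:
Term A:
  start: (λ.0 (λ.λ.0)) (λ.0)
  step 1: (λ.0) (λ.λ.0)
  step 2: λ.λ.0

Term B:
  start: (λ.λ.0 (0 ((λ.λ.λ.1) 1))) (λ.λ.λ.1)
  step 1: λ.0 (0 ((λ.λ.λ.1) (λ.λ.λ.1)))
  step 2: λ.0 (0 (λ.λ.1))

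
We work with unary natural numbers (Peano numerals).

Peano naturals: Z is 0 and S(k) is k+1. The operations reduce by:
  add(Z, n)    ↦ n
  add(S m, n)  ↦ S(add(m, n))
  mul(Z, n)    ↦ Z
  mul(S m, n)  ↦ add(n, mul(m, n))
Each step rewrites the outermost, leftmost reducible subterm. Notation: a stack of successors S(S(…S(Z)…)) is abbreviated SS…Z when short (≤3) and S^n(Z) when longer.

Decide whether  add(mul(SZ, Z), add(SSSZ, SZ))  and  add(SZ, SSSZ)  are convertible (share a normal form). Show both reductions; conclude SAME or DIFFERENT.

Answer: SAME — A ⇓ S^4(Z), B ⇓ S^4(Z)

Derivation:
Term A:
  start: add(mul(SZ, Z), add(SSSZ, SZ))
  →1  add(add(Z, mul(Z, Z)), add(SSSZ, SZ))
  →2  add(mul(Z, Z), add(SSSZ, SZ))
  →3  add(Z, add(SSSZ, SZ))
  →4  add(SSSZ, SZ)
  →5  S(add(SSZ, SZ))
  →6  S(S(add(SZ, SZ)))
  →7  S(S(S(add(Z, SZ))))
  →8  S^4(Z)

Term B:
  start: add(SZ, SSSZ)
  →1  S(add(Z, SSSZ))
  →2  S^4(Z)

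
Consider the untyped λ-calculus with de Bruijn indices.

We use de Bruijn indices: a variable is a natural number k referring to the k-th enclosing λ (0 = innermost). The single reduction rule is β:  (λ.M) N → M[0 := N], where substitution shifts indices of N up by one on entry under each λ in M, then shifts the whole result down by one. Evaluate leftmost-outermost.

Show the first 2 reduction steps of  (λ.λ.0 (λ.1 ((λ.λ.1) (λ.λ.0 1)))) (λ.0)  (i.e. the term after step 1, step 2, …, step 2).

  start: (λ.λ.0 (λ.1 ((λ.λ.1) (λ.λ.0 1)))) (λ.0)
  step 1: λ.0 (λ.1 ((λ.λ.1) (λ.λ.0 1)))
  step 2: λ.0 (λ.1 (λ.λ.λ.0 1))

Answer: after 2 steps: λ.0 (λ.1 (λ.λ.λ.0 1))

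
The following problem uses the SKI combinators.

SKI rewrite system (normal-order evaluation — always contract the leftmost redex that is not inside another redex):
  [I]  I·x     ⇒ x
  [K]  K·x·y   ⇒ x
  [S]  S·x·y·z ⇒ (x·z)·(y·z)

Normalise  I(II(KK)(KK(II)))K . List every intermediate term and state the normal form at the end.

  start: I(II(KK)(KK(II)))K
  step 1: II(KK)(KK(II))K
  step 2: I(KK)(KK(II))K
  step 3: KK(KK(II))K
  step 4: KK

Answer: normal form = KK  (in 4 steps)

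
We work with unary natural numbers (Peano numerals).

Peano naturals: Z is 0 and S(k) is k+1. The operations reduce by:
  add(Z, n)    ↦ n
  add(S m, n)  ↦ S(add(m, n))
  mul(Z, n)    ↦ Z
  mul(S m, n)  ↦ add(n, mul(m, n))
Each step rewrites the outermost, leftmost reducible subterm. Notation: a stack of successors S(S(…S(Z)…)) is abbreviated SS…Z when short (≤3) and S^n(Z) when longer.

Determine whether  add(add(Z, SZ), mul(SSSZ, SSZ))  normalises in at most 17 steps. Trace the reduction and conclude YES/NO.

  start: add(add(Z, SZ), mul(SSSZ, SSZ))
  step 1: add(SZ, mul(SSSZ, SSZ))
  step 2: S(add(Z, mul(SSSZ, SSZ)))
  step 3: S(mul(SSSZ, SSZ))
  step 4: S(add(SSZ, mul(SSZ, SSZ)))
  step 5: S(S(add(SZ, mul(SSZ, SSZ))))
  step 6: S(S(S(add(Z, mul(SSZ, SSZ)))))
  step 7: S(S(S(mul(SSZ, SSZ))))
  step 8: S(S(S(add(SSZ, mul(SZ, SSZ)))))
  step 9: S(S(S(S(add(SZ, mul(SZ, SSZ))))))
  step 10: S(S(S(S(S(add(Z, mul(SZ, SSZ)))))))
  step 11: S(S(S(S(S(mul(SZ, SSZ))))))
  step 12: S(S(S(S(S(add(SSZ, mul(Z, SSZ)))))))
  step 13: S(S(S(S(S(S(add(SZ, mul(Z, SSZ))))))))
  step 14: S(S(S(S(S(S(S(add(Z, mul(Z, SSZ)))))))))
  step 15: S(S(S(S(S(S(S(mul(Z, SSZ))))))))
  step 16: S^7(Z)

Answer: YES — reaches normal form S^7(Z) in 16 ≤ 17 steps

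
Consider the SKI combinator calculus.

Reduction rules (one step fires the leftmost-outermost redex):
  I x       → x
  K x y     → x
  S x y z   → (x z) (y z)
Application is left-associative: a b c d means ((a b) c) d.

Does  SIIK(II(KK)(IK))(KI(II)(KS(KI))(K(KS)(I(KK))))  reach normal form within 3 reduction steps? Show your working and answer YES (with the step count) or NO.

Answer: NO — after 3 steps the term is IK(KI(II)(KS(KI))(K(KS)(I(KK)))), not yet normal

Derivation:
  start: SIIK(II(KK)(IK))(KI(II)(KS(KI))(K(KS)(I(KK))))
  →1  IK(IK)(II(KK)(IK))(KI(II)(KS(KI))(K(KS)(I(KK))))
  →2  K(IK)(II(KK)(IK))(KI(II)(KS(KI))(K(KS)(I(KK))))
  →3  IK(KI(II)(KS(KI))(K(KS)(I(KK))))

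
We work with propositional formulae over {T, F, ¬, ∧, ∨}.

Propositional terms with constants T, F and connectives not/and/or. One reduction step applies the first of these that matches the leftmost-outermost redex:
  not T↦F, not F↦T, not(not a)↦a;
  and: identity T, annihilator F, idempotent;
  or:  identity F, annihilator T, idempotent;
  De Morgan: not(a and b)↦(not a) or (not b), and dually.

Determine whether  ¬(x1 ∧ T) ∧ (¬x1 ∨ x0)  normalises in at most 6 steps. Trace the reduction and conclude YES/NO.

  start: ¬(x1 ∧ T) ∧ (¬x1 ∨ x0)
  [1] (¬x1 ∨ ¬T) ∧ (¬x1 ∨ x0)
  [2] (¬x1 ∨ F) ∧ (¬x1 ∨ x0)
  [3] ¬x1 ∧ (¬x1 ∨ x0)

Answer: YES — reaches normal form ¬x1 ∧ (¬x1 ∨ x0) in 3 ≤ 6 steps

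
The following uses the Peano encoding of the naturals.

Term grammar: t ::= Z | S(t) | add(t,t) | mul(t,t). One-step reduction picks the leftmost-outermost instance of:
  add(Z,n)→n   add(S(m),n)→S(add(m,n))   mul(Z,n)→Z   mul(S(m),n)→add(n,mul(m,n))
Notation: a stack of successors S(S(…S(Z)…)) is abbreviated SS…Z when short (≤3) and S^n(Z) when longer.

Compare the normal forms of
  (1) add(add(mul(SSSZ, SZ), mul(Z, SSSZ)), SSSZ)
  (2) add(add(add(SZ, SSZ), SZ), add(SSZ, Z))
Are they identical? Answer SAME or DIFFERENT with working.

Term A:
  start: add(add(mul(SSSZ, SZ), mul(Z, SSSZ)), SSSZ)
  step 1: add(add(add(SZ, mul(SSZ, SZ)), mul(Z, SSSZ)), SSSZ)
  step 2: add(add(S(add(Z, mul(SSZ, SZ))), mul(Z, SSSZ)), SSSZ)
  step 3: add(S(add(add(Z, mul(SSZ, SZ)), mul(Z, SSSZ))), SSSZ)
  step 4: S(add(add(add(Z, mul(SSZ, SZ)), mul(Z, SSSZ)), SSSZ))
  step 5: S(add(add(mul(SSZ, SZ), mul(Z, SSSZ)), SSSZ))
  step 6: S(add(add(add(SZ, mul(SZ, SZ)), mul(Z, SSSZ)), SSSZ))
  step 7: S(add(add(S(add(Z, mul(SZ, SZ))), mul(Z, SSSZ)), SSSZ))
  step 8: S(add(S(add(add(Z, mul(SZ, SZ)), mul(Z, SSSZ))), SSSZ))
  step 9: S(S(add(add(add(Z, mul(SZ, SZ)), mul(Z, SSSZ)), SSSZ)))
  step 10: S(S(add(add(mul(SZ, SZ), mul(Z, SSSZ)), SSSZ)))
  step 11: S(S(add(add(add(SZ, mul(Z, SZ)), mul(Z, SSSZ)), SSSZ)))
  step 12: S(S(add(add(S(add(Z, mul(Z, SZ))), mul(Z, SSSZ)), SSSZ)))
  step 13: S(S(add(S(add(add(Z, mul(Z, SZ)), mul(Z, SSSZ))), SSSZ)))
  step 14: S(S(S(add(add(add(Z, mul(Z, SZ)), mul(Z, SSSZ)), SSSZ))))
  step 15: S(S(S(add(add(mul(Z, SZ), mul(Z, SSSZ)), SSSZ))))
  step 16: S(S(S(add(add(Z, mul(Z, SSSZ)), SSSZ))))
  step 17: S(S(S(add(mul(Z, SSSZ), SSSZ))))
  step 18: S(S(S(add(Z, SSSZ))))
  step 19: S^6(Z)

Term B:
  start: add(add(add(SZ, SSZ), SZ), add(SSZ, Z))
  step 1: add(add(S(add(Z, SSZ)), SZ), add(SSZ, Z))
  step 2: add(S(add(add(Z, SSZ), SZ)), add(SSZ, Z))
  step 3: S(add(add(add(Z, SSZ), SZ), add(SSZ, Z)))
  step 4: S(add(add(SSZ, SZ), add(SSZ, Z)))
  step 5: S(add(S(add(SZ, SZ)), add(SSZ, Z)))
  step 6: S(S(add(add(SZ, SZ), add(SSZ, Z))))
  step 7: S(S(add(S(add(Z, SZ)), add(SSZ, Z))))
  step 8: S(S(S(add(add(Z, SZ), add(SSZ, Z)))))
  step 9: S(S(S(add(SZ, add(SSZ, Z)))))
  step 10: S(S(S(S(add(Z, add(SSZ, Z))))))
  step 11: S(S(S(S(add(SSZ, Z)))))
  step 12: S(S(S(S(S(add(SZ, Z))))))
  step 13: S(S(S(S(S(S(add(Z, Z)))))))
  step 14: S^6(Z)

Answer: SAME — A ⇓ S^6(Z), B ⇓ S^6(Z)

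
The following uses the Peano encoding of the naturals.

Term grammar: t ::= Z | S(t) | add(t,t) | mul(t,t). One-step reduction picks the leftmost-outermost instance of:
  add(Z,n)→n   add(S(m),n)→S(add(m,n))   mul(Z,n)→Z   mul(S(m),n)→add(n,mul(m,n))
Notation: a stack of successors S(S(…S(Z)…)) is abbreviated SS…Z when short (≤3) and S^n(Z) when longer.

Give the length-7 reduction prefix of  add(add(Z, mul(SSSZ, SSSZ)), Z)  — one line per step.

  start: add(add(Z, mul(SSSZ, SSSZ)), Z)
  →1  add(mul(SSSZ, SSSZ), Z)
  →2  add(add(SSSZ, mul(SSZ, SSSZ)), Z)
  →3  add(S(add(SSZ, mul(SSZ, SSSZ))), Z)
  →4  S(add(add(SSZ, mul(SSZ, SSSZ)), Z))
  →5  S(add(S(add(SZ, mul(SSZ, SSSZ))), Z))
  →6  S(S(add(add(SZ, mul(SSZ, SSSZ)), Z)))
  →7  S(S(add(S(add(Z, mul(SSZ, SSSZ))), Z)))

Answer: after 7 steps: S(S(add(S(add(Z, mul(SSZ, SSSZ))), Z)))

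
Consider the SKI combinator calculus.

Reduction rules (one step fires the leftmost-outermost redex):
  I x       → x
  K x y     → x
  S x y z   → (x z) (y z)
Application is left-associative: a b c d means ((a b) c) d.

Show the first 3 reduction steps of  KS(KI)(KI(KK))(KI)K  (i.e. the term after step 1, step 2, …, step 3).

  start: KS(KI)(KI(KK))(KI)K
  →1  S(KI(KK))(KI)K
  →2  KI(KK)K(KIK)
  →3  IK(KIK)

Answer: after 3 steps: IK(KIK)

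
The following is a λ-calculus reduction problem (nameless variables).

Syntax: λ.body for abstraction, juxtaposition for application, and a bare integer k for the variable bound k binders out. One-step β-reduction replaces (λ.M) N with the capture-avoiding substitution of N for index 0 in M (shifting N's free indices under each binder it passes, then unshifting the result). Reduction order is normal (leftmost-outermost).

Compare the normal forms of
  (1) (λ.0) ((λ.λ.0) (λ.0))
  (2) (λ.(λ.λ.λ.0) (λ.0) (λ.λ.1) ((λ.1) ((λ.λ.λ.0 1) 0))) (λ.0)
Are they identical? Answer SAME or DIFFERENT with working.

Term A:
  start: (λ.0) ((λ.λ.0) (λ.0))
  →1  (λ.λ.0) (λ.0)
  →2  λ.0

Term B:
  start: (λ.(λ.λ.λ.0) (λ.0) (λ.λ.1) ((λ.1) ((λ.λ.λ.0 1) 0))) (λ.0)
  →1  (λ.λ.λ.0) (λ.0) (λ.λ.1) ((λ.λ.0) ((λ.λ.λ.0 1) (λ.0)))
  →2  (λ.λ.0) (λ.λ.1) ((λ.λ.0) ((λ.λ.λ.0 1) (λ.0)))
  →3  (λ.0) ((λ.λ.0) ((λ.λ.λ.0 1) (λ.0)))
  →4  (λ.λ.0) ((λ.λ.λ.0 1) (λ.0))
  →5  λ.0

Answer: SAME — A ⇓ λ.0, B ⇓ λ.0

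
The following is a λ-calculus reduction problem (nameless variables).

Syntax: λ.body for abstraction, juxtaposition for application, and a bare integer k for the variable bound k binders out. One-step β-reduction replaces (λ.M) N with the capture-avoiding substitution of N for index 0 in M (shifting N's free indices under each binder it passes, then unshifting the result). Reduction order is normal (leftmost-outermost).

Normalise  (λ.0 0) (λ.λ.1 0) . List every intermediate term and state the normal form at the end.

Answer: normal form = λ.λ.1 0  (in 3 steps)

Working:
  start: (λ.0 0) (λ.λ.1 0)
  →1  (λ.λ.1 0) (λ.λ.1 0)
  →2  λ.(λ.λ.1 0) 0
  →3  λ.λ.1 0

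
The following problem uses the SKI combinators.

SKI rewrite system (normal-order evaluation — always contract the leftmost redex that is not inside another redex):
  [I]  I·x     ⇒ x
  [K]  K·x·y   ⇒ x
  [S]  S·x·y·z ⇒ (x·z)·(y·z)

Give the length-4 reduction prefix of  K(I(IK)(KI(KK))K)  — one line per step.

  start: K(I(IK)(KI(KK))K)
  step 1: K(IK(KI(KK))K)
  step 2: K(K(KI(KK))K)
  step 3: K(KI(KK))
  step 4: KI

Answer: after 4 steps: KI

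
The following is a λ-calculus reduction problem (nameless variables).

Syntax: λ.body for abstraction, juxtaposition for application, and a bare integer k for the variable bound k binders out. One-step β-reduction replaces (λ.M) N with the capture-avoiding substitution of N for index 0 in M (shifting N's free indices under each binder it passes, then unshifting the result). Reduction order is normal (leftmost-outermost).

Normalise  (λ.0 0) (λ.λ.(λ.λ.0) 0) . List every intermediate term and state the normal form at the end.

  start: (λ.0 0) (λ.λ.(λ.λ.0) 0)
  →1  (λ.λ.(λ.λ.0) 0) (λ.λ.(λ.λ.0) 0)
  →2  λ.(λ.λ.0) 0
  →3  λ.λ.0

Answer: normal form = λ.λ.0  (in 3 steps)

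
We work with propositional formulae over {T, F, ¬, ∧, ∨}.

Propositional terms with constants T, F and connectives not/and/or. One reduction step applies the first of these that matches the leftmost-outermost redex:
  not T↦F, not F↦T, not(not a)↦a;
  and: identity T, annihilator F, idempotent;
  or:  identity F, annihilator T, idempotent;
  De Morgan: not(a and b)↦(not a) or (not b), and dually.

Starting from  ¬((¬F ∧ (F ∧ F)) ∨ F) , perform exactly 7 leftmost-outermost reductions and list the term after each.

  start: ¬((¬F ∧ (F ∧ F)) ∨ F)
  →1  ¬(¬F ∧ (F ∧ F)) ∧ ¬F
  →2  (¬¬F ∨ ¬(F ∧ F)) ∧ ¬F
  →3  (F ∨ ¬(F ∧ F)) ∧ ¬F
  →4  ¬(F ∧ F) ∧ ¬F
  →5  (¬F ∨ ¬F) ∧ ¬F
  →6  ¬F ∧ ¬F
  →7  ¬F

Answer: after 7 steps: ¬F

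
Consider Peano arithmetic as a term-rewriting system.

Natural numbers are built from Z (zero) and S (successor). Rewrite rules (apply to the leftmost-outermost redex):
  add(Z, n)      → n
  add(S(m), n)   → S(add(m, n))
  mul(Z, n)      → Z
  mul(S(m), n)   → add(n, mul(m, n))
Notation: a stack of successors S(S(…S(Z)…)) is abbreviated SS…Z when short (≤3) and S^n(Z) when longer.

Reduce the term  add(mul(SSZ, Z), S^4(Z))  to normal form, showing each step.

Answer: normal form = S^4(Z)  (in 6 steps)

Derivation:
  start: add(mul(SSZ, Z), S^4(Z))
  →1  add(add(Z, mul(SZ, Z)), S^4(Z))
  →2  add(mul(SZ, Z), S^4(Z))
  →3  add(add(Z, mul(Z, Z)), S^4(Z))
  →4  add(mul(Z, Z), S^4(Z))
  →5  add(Z, S^4(Z))
  →6  S^4(Z)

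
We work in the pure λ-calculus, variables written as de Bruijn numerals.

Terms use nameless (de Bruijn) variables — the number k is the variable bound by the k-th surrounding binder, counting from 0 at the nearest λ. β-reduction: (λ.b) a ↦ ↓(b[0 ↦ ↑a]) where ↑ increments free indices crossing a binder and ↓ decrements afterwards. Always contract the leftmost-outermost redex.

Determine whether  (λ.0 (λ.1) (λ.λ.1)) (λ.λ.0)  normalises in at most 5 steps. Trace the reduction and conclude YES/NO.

  start: (λ.0 (λ.1) (λ.λ.1)) (λ.λ.0)
  [1] (λ.λ.0) (λ.λ.λ.0) (λ.λ.1)
  [2] (λ.0) (λ.λ.1)
  [3] λ.λ.1

Answer: YES — reaches normal form λ.λ.1 in 3 ≤ 5 steps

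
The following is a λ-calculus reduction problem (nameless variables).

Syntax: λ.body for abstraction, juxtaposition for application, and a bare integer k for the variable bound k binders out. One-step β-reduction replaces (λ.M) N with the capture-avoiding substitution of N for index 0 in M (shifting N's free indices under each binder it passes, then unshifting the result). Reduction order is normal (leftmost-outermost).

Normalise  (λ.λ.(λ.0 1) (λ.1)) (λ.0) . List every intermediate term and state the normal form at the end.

Answer: normal form = λ.0  (in 3 steps)

Reduction:
  start: (λ.λ.(λ.0 1) (λ.1)) (λ.0)
  step 1: λ.(λ.0 1) (λ.1)
  step 2: λ.(λ.1) 0
  step 3: λ.0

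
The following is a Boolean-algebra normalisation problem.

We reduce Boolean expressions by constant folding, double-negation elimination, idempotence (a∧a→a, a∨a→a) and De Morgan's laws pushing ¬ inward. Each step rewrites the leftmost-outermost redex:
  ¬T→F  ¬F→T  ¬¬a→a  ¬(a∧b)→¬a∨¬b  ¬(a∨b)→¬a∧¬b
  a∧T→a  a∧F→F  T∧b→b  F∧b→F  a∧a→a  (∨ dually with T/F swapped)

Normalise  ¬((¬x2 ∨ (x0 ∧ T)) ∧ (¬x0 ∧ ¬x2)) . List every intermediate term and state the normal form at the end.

  start: ¬((¬x2 ∨ (x0 ∧ T)) ∧ (¬x0 ∧ ¬x2))
  [1] ¬(¬x2 ∨ (x0 ∧ T)) ∨ ¬(¬x0 ∧ ¬x2)
  [2] (¬¬x2 ∧ ¬(x0 ∧ T)) ∨ ¬(¬x0 ∧ ¬x2)
  [3] (x2 ∧ ¬(x0 ∧ T)) ∨ ¬(¬x0 ∧ ¬x2)
  [4] (x2 ∧ (¬x0 ∨ ¬T)) ∨ ¬(¬x0 ∧ ¬x2)
  [5] (x2 ∧ (¬x0 ∨ F)) ∨ ¬(¬x0 ∧ ¬x2)
  [6] (x2 ∧ ¬x0) ∨ ¬(¬x0 ∧ ¬x2)
  [7] (x2 ∧ ¬x0) ∨ (¬¬x0 ∨ ¬¬x2)
  [8] (x2 ∧ ¬x0) ∨ (x0 ∨ ¬¬x2)
  [9] (x2 ∧ ¬x0) ∨ (x0 ∨ x2)

Answer: normal form = (x2 ∧ ¬x0) ∨ (x0 ∨ x2)  (in 9 steps)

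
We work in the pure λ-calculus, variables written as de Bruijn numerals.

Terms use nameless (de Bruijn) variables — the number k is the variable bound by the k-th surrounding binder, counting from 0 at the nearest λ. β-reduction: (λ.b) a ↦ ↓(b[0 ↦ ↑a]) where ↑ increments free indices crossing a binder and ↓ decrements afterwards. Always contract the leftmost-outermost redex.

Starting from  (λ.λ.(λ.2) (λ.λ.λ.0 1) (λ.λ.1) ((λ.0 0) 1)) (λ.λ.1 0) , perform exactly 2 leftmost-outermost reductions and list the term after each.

  start: (λ.λ.(λ.2) (λ.λ.λ.0 1) (λ.λ.1) ((λ.0 0) 1)) (λ.λ.1 0)
  [1] λ.(λ.λ.λ.1 0) (λ.λ.λ.0 1) (λ.λ.1) ((λ.0 0) (λ.λ.1 0))
  [2] λ.(λ.λ.1 0) (λ.λ.1) ((λ.0 0) (λ.λ.1 0))

Answer: after 2 steps: λ.(λ.λ.1 0) (λ.λ.1) ((λ.0 0) (λ.λ.1 0))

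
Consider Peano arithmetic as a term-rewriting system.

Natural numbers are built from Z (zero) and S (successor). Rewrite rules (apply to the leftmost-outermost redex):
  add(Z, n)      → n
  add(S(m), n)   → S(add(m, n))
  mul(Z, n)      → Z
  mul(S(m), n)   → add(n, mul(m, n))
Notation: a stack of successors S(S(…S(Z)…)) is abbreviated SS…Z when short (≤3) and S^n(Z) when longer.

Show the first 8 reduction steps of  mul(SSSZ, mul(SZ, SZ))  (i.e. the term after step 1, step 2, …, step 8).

  start: mul(SSSZ, mul(SZ, SZ))
  step 1: add(mul(SZ, SZ), mul(SSZ, mul(SZ, SZ)))
  step 2: add(add(SZ, mul(Z, SZ)), mul(SSZ, mul(SZ, SZ)))
  step 3: add(S(add(Z, mul(Z, SZ))), mul(SSZ, mul(SZ, SZ)))
  step 4: S(add(add(Z, mul(Z, SZ)), mul(SSZ, mul(SZ, SZ))))
  step 5: S(add(mul(Z, SZ), mul(SSZ, mul(SZ, SZ))))
  step 6: S(add(Z, mul(SSZ, mul(SZ, SZ))))
  step 7: S(mul(SSZ, mul(SZ, SZ)))
  step 8: S(add(mul(SZ, SZ), mul(SZ, mul(SZ, SZ))))

Answer: after 8 steps: S(add(mul(SZ, SZ), mul(SZ, mul(SZ, SZ))))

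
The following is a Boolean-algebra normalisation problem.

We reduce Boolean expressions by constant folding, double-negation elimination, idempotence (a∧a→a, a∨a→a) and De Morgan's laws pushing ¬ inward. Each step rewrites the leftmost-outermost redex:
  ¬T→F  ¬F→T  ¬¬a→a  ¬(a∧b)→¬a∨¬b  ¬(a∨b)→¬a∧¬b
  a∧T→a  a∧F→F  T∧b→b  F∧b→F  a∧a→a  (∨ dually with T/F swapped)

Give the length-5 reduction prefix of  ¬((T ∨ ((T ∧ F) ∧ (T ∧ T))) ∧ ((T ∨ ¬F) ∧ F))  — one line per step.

Answer: after 5 steps: ¬((T ∨ ¬F) ∧ F)

Working:
  start: ¬((T ∨ ((T ∧ F) ∧ (T ∧ T))) ∧ ((T ∨ ¬F) ∧ F))
  step 1: ¬(T ∨ ((T ∧ F) ∧ (T ∧ T))) ∨ ¬((T ∨ ¬F) ∧ F)
  step 2: (¬T ∧ ¬((T ∧ F) ∧ (T ∧ T))) ∨ ¬((T ∨ ¬F) ∧ F)
  step 3: (F ∧ ¬((T ∧ F) ∧ (T ∧ T))) ∨ ¬((T ∨ ¬F) ∧ F)
  step 4: F ∨ ¬((T ∨ ¬F) ∧ F)
  step 5: ¬((T ∨ ¬F) ∧ F)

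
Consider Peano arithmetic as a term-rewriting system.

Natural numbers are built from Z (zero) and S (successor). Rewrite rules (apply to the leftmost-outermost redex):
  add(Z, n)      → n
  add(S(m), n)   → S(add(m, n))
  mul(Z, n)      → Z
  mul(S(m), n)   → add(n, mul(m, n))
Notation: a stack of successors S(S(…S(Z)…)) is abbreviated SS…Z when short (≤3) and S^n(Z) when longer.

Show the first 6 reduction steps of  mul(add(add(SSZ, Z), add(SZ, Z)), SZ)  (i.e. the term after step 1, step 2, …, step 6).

Answer: after 6 steps: S(mul(add(S(add(Z, Z)), add(SZ, Z)), SZ))

Working:
  start: mul(add(add(SSZ, Z), add(SZ, Z)), SZ)
  step 1: mul(add(S(add(SZ, Z)), add(SZ, Z)), SZ)
  step 2: mul(S(add(add(SZ, Z), add(SZ, Z))), SZ)
  step 3: add(SZ, mul(add(add(SZ, Z), add(SZ, Z)), SZ))
  step 4: S(add(Z, mul(add(add(SZ, Z), add(SZ, Z)), SZ)))
  step 5: S(mul(add(add(SZ, Z), add(SZ, Z)), SZ))
  step 6: S(mul(add(S(add(Z, Z)), add(SZ, Z)), SZ))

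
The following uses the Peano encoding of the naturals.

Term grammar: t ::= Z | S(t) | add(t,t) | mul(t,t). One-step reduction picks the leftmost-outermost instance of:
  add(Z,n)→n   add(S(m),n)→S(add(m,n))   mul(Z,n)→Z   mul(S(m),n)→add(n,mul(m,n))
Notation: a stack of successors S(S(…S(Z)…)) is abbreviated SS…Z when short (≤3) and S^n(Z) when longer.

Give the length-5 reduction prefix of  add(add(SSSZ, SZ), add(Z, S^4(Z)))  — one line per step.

Answer: after 5 steps: S(S(add(S(add(Z, SZ)), add(Z, S^4(Z)))))

Derivation:
  start: add(add(SSSZ, SZ), add(Z, S^4(Z)))
  →1  add(S(add(SSZ, SZ)), add(Z, S^4(Z)))
  →2  S(add(add(SSZ, SZ), add(Z, S^4(Z))))
  →3  S(add(S(add(SZ, SZ)), add(Z, S^4(Z))))
  →4  S(S(add(add(SZ, SZ), add(Z, S^4(Z)))))
  →5  S(S(add(S(add(Z, SZ)), add(Z, S^4(Z)))))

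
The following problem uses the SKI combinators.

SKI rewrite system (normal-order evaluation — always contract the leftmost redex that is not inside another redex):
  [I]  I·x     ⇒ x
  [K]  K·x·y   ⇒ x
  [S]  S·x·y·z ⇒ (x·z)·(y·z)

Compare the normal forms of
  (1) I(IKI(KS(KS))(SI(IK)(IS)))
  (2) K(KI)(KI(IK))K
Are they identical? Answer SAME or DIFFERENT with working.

Term A:
  start: I(IKI(KS(KS))(SI(IK)(IS)))
  →1  IKI(KS(KS))(SI(IK)(IS))
  →2  KI(KS(KS))(SI(IK)(IS))
  →3  I(SI(IK)(IS))
  →4  SI(IK)(IS)
  →5  I(IS)(IK(IS))
  →6  IS(IK(IS))
  →7  S(IK(IS))
  →8  S(K(IS))
  →9  S(KS)

Term B:
  start: K(KI)(KI(IK))K
  →1  KIK
  →2  I

Answer: DIFFERENT — A ⇓ S(KS), B ⇓ I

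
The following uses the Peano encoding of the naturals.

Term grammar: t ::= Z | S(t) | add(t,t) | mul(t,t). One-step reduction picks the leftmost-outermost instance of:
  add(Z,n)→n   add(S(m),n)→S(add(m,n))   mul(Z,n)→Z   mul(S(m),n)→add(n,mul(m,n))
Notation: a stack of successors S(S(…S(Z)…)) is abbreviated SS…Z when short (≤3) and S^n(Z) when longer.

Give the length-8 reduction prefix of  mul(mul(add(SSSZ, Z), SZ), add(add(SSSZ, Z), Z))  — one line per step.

  start: mul(mul(add(SSSZ, Z), SZ), add(add(SSSZ, Z), Z))
  →1  mul(mul(S(add(SSZ, Z)), SZ), add(add(SSSZ, Z), Z))
  →2  mul(add(SZ, mul(add(SSZ, Z), SZ)), add(add(SSSZ, Z), Z))
  →3  mul(S(add(Z, mul(add(SSZ, Z), SZ))), add(add(SSSZ, Z), Z))
  →4  add(add(add(SSSZ, Z), Z), mul(add(Z, mul(add(SSZ, Z), SZ)), add(add(SSSZ, Z), Z)))
  →5  add(add(S(add(SSZ, Z)), Z), mul(add(Z, mul(add(SSZ, Z), SZ)), add(add(SSSZ, Z), Z)))
  →6  add(S(add(add(SSZ, Z), Z)), mul(add(Z, mul(add(SSZ, Z), SZ)), add(add(SSSZ, Z), Z)))
  →7  S(add(add(add(SSZ, Z), Z), mul(add(Z, mul(add(SSZ, Z), SZ)), add(add(SSSZ, Z), Z))))
  →8  S(add(add(S(add(SZ, Z)), Z), mul(add(Z, mul(add(SSZ, Z), SZ)), add(add(SSSZ, Z), Z))))

Answer: after 8 steps: S(add(add(S(add(SZ, Z)), Z), mul(add(Z, mul(add(SSZ, Z), SZ)), add(add(SSSZ, Z), Z))))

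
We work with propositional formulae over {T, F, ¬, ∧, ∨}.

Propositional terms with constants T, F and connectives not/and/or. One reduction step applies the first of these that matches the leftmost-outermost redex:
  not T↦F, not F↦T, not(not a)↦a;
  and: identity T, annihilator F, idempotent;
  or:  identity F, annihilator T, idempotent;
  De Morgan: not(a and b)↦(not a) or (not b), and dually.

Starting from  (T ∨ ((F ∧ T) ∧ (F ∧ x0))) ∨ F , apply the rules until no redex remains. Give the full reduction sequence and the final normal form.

Answer: normal form = T  (in 2 steps)

Reduction:
  start: (T ∨ ((F ∧ T) ∧ (F ∧ x0))) ∨ F
  step 1: T ∨ ((F ∧ T) ∧ (F ∧ x0))
  step 2: T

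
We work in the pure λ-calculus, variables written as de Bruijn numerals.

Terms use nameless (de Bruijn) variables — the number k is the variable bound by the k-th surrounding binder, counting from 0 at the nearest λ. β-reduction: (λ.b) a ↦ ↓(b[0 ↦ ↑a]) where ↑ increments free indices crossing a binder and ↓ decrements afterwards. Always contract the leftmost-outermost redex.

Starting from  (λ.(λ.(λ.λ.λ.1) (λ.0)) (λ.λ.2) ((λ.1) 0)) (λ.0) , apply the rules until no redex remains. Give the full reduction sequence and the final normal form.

Answer: normal form = λ.λ.0  (in 5 steps)

Working:
  start: (λ.(λ.(λ.λ.λ.1) (λ.0)) (λ.λ.2) ((λ.1) 0)) (λ.0)
  step 1: (λ.(λ.λ.λ.1) (λ.0)) (λ.λ.λ.0) ((λ.λ.0) (λ.0))
  step 2: (λ.λ.λ.1) (λ.0) ((λ.λ.0) (λ.0))
  step 3: (λ.λ.1) ((λ.λ.0) (λ.0))
  step 4: λ.(λ.λ.0) (λ.0)
  step 5: λ.λ.0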